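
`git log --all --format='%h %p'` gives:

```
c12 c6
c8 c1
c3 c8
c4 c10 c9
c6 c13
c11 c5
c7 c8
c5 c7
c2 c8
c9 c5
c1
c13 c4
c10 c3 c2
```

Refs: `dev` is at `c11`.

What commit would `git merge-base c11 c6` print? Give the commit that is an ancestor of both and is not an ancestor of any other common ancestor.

Ancestors of c11: {c1, c11, c5, c7, c8}.
Ancestors of c6: {c1, c10, c13, c2, c3, c4, c5, c6, c7, c8, c9}.
Common ancestors: {c1, c5, c7, c8}.
Among these, c5 is not an ancestor of any other common ancestor — it is the merge base.

c5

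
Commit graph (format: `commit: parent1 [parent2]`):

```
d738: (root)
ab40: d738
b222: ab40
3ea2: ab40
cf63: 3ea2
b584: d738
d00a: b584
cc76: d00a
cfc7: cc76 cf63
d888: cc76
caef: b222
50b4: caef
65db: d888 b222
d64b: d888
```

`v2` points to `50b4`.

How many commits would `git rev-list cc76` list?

4

Walking parent pointers from cc76: reachable set = {b584, cc76, d00a, d738}.
That is 4 commits.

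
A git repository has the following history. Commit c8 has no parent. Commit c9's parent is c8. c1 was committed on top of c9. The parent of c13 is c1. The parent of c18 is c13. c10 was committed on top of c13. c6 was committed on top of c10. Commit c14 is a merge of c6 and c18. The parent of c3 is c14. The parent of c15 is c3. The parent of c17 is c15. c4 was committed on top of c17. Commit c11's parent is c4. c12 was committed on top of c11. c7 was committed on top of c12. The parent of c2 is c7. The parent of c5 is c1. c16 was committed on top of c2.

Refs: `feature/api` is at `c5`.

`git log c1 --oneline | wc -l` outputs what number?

3

Walking parent pointers from c1: reachable set = {c1, c8, c9}.
That is 3 commits.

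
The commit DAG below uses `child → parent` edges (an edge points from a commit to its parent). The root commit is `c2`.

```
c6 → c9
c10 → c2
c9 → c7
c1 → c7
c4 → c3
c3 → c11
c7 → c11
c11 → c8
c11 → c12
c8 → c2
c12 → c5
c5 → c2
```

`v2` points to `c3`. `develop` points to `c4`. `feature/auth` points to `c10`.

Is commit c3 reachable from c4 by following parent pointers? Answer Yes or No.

Yes

Ancestors of c4 (commits reachable by following parents): {c11, c12, c2, c3, c4, c5, c8}.
c3 is in that set, so it is an ancestor of c4.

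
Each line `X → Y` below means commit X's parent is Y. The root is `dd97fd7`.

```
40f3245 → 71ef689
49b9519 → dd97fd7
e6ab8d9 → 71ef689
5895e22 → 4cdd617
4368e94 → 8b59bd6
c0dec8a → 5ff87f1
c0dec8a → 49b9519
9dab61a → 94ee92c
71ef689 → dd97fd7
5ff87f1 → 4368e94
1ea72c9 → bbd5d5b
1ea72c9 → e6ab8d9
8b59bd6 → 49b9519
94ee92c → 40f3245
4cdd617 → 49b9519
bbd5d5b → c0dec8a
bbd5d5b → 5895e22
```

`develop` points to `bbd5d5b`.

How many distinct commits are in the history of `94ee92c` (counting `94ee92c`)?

4

Walking parent pointers from 94ee92c: reachable set = {40f3245, 71ef689, 94ee92c, dd97fd7}.
That is 4 commits.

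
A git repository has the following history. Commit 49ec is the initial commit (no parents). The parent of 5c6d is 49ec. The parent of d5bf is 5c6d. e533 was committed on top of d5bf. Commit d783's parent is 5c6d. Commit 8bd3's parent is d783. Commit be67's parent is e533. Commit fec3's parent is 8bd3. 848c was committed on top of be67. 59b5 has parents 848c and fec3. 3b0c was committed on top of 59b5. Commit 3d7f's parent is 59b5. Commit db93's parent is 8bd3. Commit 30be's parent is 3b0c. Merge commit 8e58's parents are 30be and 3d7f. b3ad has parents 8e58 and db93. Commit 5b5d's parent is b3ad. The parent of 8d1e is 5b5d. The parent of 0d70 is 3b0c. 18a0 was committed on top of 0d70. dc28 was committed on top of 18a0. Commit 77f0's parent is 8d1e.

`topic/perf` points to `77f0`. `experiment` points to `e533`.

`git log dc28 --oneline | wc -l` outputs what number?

Walking parent pointers from dc28: reachable set = {0d70, 18a0, 3b0c, 49ec, 59b5, 5c6d, 848c, 8bd3, be67, d5bf, d783, dc28, e533, fec3}.
That is 14 commits.

14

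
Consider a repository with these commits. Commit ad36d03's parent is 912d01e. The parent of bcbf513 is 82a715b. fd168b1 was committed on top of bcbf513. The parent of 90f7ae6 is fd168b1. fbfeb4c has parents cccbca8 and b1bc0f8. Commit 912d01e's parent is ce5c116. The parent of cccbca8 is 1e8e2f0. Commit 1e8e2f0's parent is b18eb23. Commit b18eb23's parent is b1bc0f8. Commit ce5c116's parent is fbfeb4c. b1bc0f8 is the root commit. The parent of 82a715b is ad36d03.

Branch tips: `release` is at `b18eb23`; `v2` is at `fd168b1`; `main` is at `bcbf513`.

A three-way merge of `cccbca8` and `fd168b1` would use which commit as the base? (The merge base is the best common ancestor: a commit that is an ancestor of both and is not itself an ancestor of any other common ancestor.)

Ancestors of cccbca8: {1e8e2f0, b18eb23, b1bc0f8, cccbca8}.
Ancestors of fd168b1: {1e8e2f0, 82a715b, 912d01e, ad36d03, b18eb23, b1bc0f8, bcbf513, cccbca8, ce5c116, fbfeb4c, fd168b1}.
Common ancestors: {1e8e2f0, b18eb23, b1bc0f8, cccbca8}.
Among these, cccbca8 is not an ancestor of any other common ancestor — it is the merge base.

cccbca8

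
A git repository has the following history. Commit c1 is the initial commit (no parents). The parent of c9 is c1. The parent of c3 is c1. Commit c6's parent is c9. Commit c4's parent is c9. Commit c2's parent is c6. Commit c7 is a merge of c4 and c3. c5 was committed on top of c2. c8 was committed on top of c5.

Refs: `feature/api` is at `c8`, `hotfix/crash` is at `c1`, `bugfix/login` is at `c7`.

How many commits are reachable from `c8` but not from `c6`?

Reachable from c8: {c1, c2, c5, c6, c8, c9}.
Reachable from c6: {c1, c6, c9}.
In c8's history but not c6's: {c2, c5, c8} — 3 commits.

3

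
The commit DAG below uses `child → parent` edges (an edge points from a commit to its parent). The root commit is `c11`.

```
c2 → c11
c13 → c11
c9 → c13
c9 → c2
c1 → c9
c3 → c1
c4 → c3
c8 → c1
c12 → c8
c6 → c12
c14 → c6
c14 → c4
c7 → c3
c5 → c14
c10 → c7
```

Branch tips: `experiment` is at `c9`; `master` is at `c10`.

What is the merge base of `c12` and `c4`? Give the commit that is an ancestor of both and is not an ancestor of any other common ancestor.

Ancestors of c12: {c1, c11, c12, c13, c2, c8, c9}.
Ancestors of c4: {c1, c11, c13, c2, c3, c4, c9}.
Common ancestors: {c1, c11, c13, c2, c9}.
Among these, c1 is not an ancestor of any other common ancestor — it is the merge base.

c1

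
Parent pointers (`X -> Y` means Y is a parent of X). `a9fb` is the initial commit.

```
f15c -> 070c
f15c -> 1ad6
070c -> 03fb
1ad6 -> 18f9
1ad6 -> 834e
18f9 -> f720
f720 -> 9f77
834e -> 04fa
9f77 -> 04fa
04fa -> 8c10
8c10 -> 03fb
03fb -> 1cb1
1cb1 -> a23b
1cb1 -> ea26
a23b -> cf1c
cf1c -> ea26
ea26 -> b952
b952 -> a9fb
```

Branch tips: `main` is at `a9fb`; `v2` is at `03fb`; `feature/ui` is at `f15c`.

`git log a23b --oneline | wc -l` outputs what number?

Walking parent pointers from a23b: reachable set = {a23b, a9fb, b952, cf1c, ea26}.
That is 5 commits.

5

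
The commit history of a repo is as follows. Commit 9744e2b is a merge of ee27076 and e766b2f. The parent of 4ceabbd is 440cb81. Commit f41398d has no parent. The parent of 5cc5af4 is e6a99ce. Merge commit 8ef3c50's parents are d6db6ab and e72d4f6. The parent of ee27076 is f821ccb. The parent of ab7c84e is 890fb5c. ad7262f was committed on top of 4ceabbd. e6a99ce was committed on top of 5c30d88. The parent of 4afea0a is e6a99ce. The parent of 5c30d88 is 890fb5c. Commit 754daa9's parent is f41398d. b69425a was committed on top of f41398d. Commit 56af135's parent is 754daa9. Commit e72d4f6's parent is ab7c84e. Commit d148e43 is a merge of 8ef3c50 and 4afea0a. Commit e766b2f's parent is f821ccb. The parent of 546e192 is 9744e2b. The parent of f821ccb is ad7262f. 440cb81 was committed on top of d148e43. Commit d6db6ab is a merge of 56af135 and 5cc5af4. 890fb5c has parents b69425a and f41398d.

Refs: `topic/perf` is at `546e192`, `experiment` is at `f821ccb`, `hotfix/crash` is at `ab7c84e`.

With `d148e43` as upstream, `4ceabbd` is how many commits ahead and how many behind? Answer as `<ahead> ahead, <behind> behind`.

2 ahead, 0 behind

Reachable from 4ceabbd: {440cb81, 4afea0a, 4ceabbd, 56af135, 5c30d88, 5cc5af4, 754daa9, 890fb5c, 8ef3c50, ab7c84e, b69425a, d148e43, d6db6ab, e6a99ce, e72d4f6, f41398d}.
Reachable from d148e43: {4afea0a, 56af135, 5c30d88, 5cc5af4, 754daa9, 890fb5c, 8ef3c50, ab7c84e, b69425a, d148e43, d6db6ab, e6a99ce, e72d4f6, f41398d}.
Only in 4ceabbd's history (ahead): {440cb81, 4ceabbd} — 2.
Only in d148e43's history (behind): {} — 0.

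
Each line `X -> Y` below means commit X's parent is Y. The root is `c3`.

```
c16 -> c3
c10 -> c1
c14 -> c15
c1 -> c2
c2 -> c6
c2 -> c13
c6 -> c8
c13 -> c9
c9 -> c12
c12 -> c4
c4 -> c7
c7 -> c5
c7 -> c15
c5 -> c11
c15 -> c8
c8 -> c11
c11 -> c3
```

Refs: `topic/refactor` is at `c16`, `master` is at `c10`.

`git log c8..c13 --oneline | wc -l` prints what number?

7

Reachable from c13: {c11, c12, c13, c15, c3, c4, c5, c7, c8, c9}.
Reachable from c8: {c11, c3, c8}.
In c13's history but not c8's: {c12, c13, c15, c4, c5, c7, c9} — 7 commits.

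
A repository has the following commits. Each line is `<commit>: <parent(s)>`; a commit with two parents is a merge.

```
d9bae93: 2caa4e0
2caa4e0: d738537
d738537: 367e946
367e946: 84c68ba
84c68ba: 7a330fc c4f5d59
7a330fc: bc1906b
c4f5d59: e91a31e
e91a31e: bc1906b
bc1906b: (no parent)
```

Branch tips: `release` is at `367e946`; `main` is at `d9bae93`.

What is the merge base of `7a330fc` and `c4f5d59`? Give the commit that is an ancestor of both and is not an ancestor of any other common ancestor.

Ancestors of 7a330fc: {7a330fc, bc1906b}.
Ancestors of c4f5d59: {bc1906b, c4f5d59, e91a31e}.
Common ancestors: {bc1906b}.
The only common ancestor is bc1906b, so it is the merge base.

bc1906b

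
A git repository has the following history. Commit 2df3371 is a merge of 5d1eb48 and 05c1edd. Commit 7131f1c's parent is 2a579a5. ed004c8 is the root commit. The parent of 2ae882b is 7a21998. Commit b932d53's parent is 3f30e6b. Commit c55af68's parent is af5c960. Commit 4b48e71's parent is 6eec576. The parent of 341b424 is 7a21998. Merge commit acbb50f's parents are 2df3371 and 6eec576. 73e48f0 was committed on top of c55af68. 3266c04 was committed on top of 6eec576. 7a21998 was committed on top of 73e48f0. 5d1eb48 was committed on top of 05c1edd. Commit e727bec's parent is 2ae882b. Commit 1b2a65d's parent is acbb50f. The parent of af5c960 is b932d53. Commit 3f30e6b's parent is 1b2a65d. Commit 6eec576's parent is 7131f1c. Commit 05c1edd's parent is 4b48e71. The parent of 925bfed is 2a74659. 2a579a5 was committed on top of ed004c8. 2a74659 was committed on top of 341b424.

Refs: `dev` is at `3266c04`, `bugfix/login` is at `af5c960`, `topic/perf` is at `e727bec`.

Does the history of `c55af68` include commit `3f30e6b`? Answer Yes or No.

Yes

Ancestors of c55af68 (commits reachable by following parents): {05c1edd, 1b2a65d, 2a579a5, 2df3371, 3f30e6b, 4b48e71, 5d1eb48, 6eec576, 7131f1c, acbb50f, af5c960, b932d53, c55af68, ed004c8}.
3f30e6b is in that set, so it is an ancestor of c55af68.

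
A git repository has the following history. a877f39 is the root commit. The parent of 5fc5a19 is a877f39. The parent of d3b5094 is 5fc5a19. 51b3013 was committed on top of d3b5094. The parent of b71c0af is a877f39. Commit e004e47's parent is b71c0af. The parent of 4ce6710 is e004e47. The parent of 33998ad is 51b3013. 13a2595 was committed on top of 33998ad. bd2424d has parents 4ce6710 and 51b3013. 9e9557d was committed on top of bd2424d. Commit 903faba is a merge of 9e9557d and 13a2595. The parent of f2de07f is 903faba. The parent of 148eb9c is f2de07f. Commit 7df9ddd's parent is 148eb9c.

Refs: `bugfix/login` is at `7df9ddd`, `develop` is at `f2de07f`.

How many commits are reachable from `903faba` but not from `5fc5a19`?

10

Reachable from 903faba: {13a2595, 33998ad, 4ce6710, 51b3013, 5fc5a19, 903faba, 9e9557d, a877f39, b71c0af, bd2424d, d3b5094, e004e47}.
Reachable from 5fc5a19: {5fc5a19, a877f39}.
In 903faba's history but not 5fc5a19's: {13a2595, 33998ad, 4ce6710, 51b3013, 903faba, 9e9557d, b71c0af, bd2424d, d3b5094, e004e47} — 10 commits.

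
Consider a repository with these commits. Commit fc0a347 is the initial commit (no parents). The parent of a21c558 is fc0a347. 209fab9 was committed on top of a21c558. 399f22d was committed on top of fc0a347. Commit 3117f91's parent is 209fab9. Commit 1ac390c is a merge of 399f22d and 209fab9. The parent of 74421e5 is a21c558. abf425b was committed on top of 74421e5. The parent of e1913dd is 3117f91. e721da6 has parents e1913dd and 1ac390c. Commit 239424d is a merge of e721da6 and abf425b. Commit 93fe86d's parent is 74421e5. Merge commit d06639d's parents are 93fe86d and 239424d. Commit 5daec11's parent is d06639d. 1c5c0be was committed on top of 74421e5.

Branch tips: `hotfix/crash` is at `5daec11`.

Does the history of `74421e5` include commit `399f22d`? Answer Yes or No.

Ancestors of 74421e5: {74421e5, a21c558, fc0a347}.
399f22d is not in that set, so it is not an ancestor of 74421e5.

No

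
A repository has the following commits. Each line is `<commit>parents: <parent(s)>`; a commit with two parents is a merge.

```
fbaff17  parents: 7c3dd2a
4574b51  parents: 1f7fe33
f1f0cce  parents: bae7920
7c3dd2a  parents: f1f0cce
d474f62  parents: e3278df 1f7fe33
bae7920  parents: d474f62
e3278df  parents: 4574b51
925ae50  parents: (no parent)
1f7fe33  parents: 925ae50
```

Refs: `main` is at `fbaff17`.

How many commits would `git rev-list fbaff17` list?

Walking parent pointers from fbaff17: reachable set = {1f7fe33, 4574b51, 7c3dd2a, 925ae50, bae7920, d474f62, e3278df, f1f0cce, fbaff17}.
That is 9 commits.

9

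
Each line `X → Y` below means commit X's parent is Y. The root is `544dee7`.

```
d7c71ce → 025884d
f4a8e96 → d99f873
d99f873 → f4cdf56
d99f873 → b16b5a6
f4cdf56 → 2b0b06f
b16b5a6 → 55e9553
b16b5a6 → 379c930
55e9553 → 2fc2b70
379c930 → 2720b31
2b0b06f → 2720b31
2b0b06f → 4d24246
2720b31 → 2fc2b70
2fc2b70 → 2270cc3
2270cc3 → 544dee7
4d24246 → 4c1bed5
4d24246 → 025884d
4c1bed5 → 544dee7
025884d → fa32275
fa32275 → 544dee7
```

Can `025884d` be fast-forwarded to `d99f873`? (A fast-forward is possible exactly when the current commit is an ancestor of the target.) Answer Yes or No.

Yes

A fast-forward from 025884d to d99f873 is possible iff 025884d is an ancestor of d99f873.
Ancestors of d99f873: {025884d, 2270cc3, 2720b31, 2b0b06f, 2fc2b70, 379c930, 4c1bed5, 4d24246, 544dee7, 55e9553, b16b5a6, d99f873, f4cdf56, fa32275}.
025884d is among them, so fast-forward is possible.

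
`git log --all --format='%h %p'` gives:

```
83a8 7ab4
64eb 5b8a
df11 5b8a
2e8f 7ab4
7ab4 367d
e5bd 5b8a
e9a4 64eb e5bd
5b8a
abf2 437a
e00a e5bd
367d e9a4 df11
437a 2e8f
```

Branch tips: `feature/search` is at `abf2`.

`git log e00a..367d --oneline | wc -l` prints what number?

4

Reachable from 367d: {367d, 5b8a, 64eb, df11, e5bd, e9a4}.
Reachable from e00a: {5b8a, e00a, e5bd}.
In 367d's history but not e00a's: {367d, 64eb, df11, e9a4} — 4 commits.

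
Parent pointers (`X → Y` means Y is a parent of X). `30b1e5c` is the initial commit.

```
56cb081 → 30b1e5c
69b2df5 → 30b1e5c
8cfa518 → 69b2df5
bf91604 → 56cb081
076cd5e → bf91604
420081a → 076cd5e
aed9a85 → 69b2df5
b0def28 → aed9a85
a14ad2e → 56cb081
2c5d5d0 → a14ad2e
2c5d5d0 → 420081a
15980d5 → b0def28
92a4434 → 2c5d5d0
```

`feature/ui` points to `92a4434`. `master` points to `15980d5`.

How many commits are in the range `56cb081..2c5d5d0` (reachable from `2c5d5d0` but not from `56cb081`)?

Reachable from 2c5d5d0: {076cd5e, 2c5d5d0, 30b1e5c, 420081a, 56cb081, a14ad2e, bf91604}.
Reachable from 56cb081: {30b1e5c, 56cb081}.
In 2c5d5d0's history but not 56cb081's: {076cd5e, 2c5d5d0, 420081a, a14ad2e, bf91604} — 5 commits.

5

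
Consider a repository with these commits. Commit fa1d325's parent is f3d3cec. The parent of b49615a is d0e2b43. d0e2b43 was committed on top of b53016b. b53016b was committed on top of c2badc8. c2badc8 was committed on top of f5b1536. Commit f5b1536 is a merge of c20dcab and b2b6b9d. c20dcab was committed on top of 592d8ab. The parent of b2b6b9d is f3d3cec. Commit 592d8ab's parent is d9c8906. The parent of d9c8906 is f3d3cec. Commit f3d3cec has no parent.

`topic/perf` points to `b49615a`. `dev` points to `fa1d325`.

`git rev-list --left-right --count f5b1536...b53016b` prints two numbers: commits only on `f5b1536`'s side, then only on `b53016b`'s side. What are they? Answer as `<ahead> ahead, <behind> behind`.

Reachable from f5b1536: {592d8ab, b2b6b9d, c20dcab, d9c8906, f3d3cec, f5b1536}.
Reachable from b53016b: {592d8ab, b2b6b9d, b53016b, c20dcab, c2badc8, d9c8906, f3d3cec, f5b1536}.
Only in f5b1536's history (ahead): {} — 0.
Only in b53016b's history (behind): {b53016b, c2badc8} — 2.

0 ahead, 2 behind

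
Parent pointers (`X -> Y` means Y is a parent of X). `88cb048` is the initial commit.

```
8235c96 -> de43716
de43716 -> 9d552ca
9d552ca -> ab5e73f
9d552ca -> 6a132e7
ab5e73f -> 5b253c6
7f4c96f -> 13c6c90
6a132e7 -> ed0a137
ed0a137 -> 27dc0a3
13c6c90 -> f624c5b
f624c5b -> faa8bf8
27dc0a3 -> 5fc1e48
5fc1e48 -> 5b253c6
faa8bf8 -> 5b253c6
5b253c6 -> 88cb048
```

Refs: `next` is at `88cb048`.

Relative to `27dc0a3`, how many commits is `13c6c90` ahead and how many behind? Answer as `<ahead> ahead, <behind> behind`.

Reachable from 13c6c90: {13c6c90, 5b253c6, 88cb048, f624c5b, faa8bf8}.
Reachable from 27dc0a3: {27dc0a3, 5b253c6, 5fc1e48, 88cb048}.
Only in 13c6c90's history (ahead): {13c6c90, f624c5b, faa8bf8} — 3.
Only in 27dc0a3's history (behind): {27dc0a3, 5fc1e48} — 2.

3 ahead, 2 behind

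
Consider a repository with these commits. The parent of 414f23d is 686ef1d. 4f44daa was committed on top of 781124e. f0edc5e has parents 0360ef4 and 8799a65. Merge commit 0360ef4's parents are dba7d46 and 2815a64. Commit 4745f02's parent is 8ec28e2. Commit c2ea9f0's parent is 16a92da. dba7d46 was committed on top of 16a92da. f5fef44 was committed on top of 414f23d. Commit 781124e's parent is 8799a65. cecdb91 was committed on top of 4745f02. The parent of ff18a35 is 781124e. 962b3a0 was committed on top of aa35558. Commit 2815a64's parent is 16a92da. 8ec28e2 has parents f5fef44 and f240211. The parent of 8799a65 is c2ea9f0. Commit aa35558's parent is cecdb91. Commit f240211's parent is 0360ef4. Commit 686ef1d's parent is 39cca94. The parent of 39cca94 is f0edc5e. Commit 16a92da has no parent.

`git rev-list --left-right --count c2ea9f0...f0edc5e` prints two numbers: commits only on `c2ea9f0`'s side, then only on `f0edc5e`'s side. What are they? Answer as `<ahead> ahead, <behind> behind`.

0 ahead, 5 behind

Reachable from c2ea9f0: {16a92da, c2ea9f0}.
Reachable from f0edc5e: {0360ef4, 16a92da, 2815a64, 8799a65, c2ea9f0, dba7d46, f0edc5e}.
Only in c2ea9f0's history (ahead): {} — 0.
Only in f0edc5e's history (behind): {0360ef4, 2815a64, 8799a65, dba7d46, f0edc5e} — 5.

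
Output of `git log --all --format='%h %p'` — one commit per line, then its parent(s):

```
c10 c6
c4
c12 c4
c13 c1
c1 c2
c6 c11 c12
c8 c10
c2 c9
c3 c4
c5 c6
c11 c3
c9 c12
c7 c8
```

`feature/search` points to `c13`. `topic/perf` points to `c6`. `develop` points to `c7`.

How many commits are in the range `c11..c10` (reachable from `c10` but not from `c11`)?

3

Reachable from c10: {c10, c11, c12, c3, c4, c6}.
Reachable from c11: {c11, c3, c4}.
In c10's history but not c11's: {c10, c12, c6} — 3 commits.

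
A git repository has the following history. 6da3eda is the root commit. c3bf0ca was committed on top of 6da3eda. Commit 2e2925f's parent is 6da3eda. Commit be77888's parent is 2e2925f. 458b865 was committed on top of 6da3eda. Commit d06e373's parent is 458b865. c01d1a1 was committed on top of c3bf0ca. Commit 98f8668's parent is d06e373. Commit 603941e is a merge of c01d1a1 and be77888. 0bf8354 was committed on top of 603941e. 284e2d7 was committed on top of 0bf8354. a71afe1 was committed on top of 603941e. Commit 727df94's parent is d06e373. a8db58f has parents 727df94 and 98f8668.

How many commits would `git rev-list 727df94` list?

4

Walking parent pointers from 727df94: reachable set = {458b865, 6da3eda, 727df94, d06e373}.
That is 4 commits.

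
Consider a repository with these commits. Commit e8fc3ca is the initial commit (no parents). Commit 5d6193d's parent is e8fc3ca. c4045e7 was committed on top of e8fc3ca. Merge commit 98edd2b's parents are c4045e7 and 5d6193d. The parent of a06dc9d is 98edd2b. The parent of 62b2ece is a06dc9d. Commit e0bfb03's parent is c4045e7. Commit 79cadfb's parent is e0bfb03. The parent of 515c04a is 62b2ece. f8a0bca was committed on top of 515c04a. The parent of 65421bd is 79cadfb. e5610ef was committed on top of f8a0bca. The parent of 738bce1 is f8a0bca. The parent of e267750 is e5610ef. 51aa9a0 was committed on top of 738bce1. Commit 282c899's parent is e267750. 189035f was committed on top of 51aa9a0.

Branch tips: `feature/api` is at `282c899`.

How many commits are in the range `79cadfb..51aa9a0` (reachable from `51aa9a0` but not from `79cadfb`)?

8

Reachable from 51aa9a0: {515c04a, 51aa9a0, 5d6193d, 62b2ece, 738bce1, 98edd2b, a06dc9d, c4045e7, e8fc3ca, f8a0bca}.
Reachable from 79cadfb: {79cadfb, c4045e7, e0bfb03, e8fc3ca}.
In 51aa9a0's history but not 79cadfb's: {515c04a, 51aa9a0, 5d6193d, 62b2ece, 738bce1, 98edd2b, a06dc9d, f8a0bca} — 8 commits.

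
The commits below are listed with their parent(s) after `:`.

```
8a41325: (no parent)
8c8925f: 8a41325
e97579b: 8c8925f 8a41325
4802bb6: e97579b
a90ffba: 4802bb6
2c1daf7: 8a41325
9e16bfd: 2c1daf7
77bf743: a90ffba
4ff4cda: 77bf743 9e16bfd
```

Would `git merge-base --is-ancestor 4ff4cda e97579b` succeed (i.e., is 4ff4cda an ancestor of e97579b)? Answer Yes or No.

No

Ancestors of e97579b: {8a41325, 8c8925f, e97579b}.
4ff4cda is not in that set, so it is not an ancestor of e97579b.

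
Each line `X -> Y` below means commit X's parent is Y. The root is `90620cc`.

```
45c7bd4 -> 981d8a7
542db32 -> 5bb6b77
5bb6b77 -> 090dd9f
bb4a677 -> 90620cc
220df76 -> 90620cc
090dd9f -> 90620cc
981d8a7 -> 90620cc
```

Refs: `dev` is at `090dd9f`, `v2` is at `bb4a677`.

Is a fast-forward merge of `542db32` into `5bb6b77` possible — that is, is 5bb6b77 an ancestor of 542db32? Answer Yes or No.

Yes

A fast-forward from 5bb6b77 to 542db32 is possible iff 5bb6b77 is an ancestor of 542db32.
Ancestors of 542db32: {090dd9f, 542db32, 5bb6b77, 90620cc}.
5bb6b77 is among them, so fast-forward is possible.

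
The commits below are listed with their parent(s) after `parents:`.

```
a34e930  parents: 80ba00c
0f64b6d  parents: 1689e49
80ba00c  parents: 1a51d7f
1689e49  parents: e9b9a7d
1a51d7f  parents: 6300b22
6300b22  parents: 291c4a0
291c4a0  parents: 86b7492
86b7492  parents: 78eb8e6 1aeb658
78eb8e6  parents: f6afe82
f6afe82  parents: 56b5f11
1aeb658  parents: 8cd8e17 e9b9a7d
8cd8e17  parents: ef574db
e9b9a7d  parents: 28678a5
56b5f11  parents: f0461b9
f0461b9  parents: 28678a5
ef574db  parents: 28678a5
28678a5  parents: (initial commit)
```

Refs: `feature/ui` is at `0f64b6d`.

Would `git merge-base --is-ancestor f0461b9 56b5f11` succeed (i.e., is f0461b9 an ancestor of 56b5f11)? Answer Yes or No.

Yes

Ancestors of 56b5f11 (commits reachable by following parents): {28678a5, 56b5f11, f0461b9}.
f0461b9 is in that set, so it is an ancestor of 56b5f11.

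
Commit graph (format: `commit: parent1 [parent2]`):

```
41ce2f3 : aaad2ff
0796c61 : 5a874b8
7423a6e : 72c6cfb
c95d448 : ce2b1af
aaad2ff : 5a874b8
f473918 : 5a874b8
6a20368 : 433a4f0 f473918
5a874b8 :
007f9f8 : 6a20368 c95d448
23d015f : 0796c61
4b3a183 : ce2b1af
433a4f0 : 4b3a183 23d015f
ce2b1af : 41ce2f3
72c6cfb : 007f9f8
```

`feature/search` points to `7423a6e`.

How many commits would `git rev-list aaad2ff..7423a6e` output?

12

Reachable from 7423a6e: {007f9f8, 0796c61, 23d015f, 41ce2f3, 433a4f0, 4b3a183, 5a874b8, 6a20368, 72c6cfb, 7423a6e, aaad2ff, c95d448, ce2b1af, f473918}.
Reachable from aaad2ff: {5a874b8, aaad2ff}.
In 7423a6e's history but not aaad2ff's: {007f9f8, 0796c61, 23d015f, 41ce2f3, 433a4f0, 4b3a183, 6a20368, 72c6cfb, 7423a6e, c95d448, ce2b1af, f473918} — 12 commits.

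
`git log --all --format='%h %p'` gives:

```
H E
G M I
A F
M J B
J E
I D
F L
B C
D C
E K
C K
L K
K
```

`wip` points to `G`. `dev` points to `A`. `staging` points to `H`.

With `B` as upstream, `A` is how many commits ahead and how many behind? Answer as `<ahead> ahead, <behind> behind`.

Reachable from A: {A, F, K, L}.
Reachable from B: {B, C, K}.
Only in A's history (ahead): {A, F, L} — 3.
Only in B's history (behind): {B, C} — 2.

3 ahead, 2 behind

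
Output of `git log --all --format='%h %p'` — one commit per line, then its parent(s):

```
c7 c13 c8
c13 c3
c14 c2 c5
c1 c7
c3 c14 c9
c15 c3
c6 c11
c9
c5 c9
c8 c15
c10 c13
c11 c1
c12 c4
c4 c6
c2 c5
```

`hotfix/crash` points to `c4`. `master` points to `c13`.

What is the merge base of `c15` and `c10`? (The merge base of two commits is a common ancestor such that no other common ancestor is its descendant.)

c3

Ancestors of c15: {c14, c15, c2, c3, c5, c9}.
Ancestors of c10: {c10, c13, c14, c2, c3, c5, c9}.
Common ancestors: {c14, c2, c3, c5, c9}.
Among these, c3 is not an ancestor of any other common ancestor — it is the merge base.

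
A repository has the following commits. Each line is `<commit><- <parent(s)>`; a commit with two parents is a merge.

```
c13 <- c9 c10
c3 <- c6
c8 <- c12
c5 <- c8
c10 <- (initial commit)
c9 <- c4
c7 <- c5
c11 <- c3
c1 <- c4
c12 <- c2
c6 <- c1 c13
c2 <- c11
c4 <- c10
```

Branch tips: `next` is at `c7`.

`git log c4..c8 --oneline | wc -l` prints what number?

Reachable from c8: {c1, c10, c11, c12, c13, c2, c3, c4, c6, c8, c9}.
Reachable from c4: {c10, c4}.
In c8's history but not c4's: {c1, c11, c12, c13, c2, c3, c6, c8, c9} — 9 commits.

9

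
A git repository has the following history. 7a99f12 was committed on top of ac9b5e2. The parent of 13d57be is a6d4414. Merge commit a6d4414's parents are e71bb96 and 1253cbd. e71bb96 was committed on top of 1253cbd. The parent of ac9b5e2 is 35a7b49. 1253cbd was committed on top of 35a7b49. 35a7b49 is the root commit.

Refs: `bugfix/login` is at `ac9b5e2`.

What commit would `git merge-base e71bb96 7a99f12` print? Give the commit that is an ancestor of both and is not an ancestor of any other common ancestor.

35a7b49

Ancestors of e71bb96: {1253cbd, 35a7b49, e71bb96}.
Ancestors of 7a99f12: {35a7b49, 7a99f12, ac9b5e2}.
Common ancestors: {35a7b49}.
The only common ancestor is 35a7b49, so it is the merge base.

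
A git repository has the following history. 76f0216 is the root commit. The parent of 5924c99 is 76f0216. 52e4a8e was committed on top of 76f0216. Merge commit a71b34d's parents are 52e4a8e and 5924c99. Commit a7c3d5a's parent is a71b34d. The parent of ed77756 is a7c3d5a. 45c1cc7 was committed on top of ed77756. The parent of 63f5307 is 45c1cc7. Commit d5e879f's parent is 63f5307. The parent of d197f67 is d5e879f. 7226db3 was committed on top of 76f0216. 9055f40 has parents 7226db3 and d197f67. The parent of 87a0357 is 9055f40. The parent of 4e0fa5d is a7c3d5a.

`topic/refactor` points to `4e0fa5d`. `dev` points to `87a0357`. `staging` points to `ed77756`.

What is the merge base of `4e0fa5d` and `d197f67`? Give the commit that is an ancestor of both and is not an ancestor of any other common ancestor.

a7c3d5a

Ancestors of 4e0fa5d: {4e0fa5d, 52e4a8e, 5924c99, 76f0216, a71b34d, a7c3d5a}.
Ancestors of d197f67: {45c1cc7, 52e4a8e, 5924c99, 63f5307, 76f0216, a71b34d, a7c3d5a, d197f67, d5e879f, ed77756}.
Common ancestors: {52e4a8e, 5924c99, 76f0216, a71b34d, a7c3d5a}.
Among these, a7c3d5a is not an ancestor of any other common ancestor — it is the merge base.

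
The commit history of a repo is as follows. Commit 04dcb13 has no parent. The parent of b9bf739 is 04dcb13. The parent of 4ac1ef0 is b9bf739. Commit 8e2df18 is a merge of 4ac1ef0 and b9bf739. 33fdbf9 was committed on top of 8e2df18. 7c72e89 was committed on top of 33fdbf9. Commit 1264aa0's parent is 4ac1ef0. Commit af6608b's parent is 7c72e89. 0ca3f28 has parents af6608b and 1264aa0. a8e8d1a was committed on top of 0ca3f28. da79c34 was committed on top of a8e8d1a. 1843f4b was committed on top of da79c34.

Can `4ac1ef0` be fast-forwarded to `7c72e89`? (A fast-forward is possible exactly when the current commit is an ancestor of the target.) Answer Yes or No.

A fast-forward from 4ac1ef0 to 7c72e89 is possible iff 4ac1ef0 is an ancestor of 7c72e89.
Ancestors of 7c72e89: {04dcb13, 33fdbf9, 4ac1ef0, 7c72e89, 8e2df18, b9bf739}.
4ac1ef0 is among them, so fast-forward is possible.

Yes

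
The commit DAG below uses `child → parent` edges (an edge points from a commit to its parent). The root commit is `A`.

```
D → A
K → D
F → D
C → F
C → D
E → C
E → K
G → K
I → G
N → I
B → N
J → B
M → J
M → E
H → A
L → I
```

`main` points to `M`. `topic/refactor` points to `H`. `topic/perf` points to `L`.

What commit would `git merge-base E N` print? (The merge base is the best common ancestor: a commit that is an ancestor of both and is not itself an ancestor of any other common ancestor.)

K

Ancestors of E: {A, C, D, E, F, K}.
Ancestors of N: {A, D, G, I, K, N}.
Common ancestors: {A, D, K}.
Among these, K is not an ancestor of any other common ancestor — it is the merge base.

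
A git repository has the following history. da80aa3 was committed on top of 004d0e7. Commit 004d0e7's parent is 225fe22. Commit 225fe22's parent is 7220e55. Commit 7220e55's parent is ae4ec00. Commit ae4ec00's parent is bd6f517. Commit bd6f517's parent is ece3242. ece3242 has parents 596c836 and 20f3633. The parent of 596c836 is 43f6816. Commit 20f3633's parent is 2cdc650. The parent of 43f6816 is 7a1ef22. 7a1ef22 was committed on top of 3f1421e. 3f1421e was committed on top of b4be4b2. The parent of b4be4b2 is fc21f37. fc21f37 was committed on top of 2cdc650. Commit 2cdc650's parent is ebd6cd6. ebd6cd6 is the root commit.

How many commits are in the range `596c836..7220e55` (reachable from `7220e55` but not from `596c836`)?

5

Reachable from 7220e55: {20f3633, 2cdc650, 3f1421e, 43f6816, 596c836, 7220e55, 7a1ef22, ae4ec00, b4be4b2, bd6f517, ebd6cd6, ece3242, fc21f37}.
Reachable from 596c836: {2cdc650, 3f1421e, 43f6816, 596c836, 7a1ef22, b4be4b2, ebd6cd6, fc21f37}.
In 7220e55's history but not 596c836's: {20f3633, 7220e55, ae4ec00, bd6f517, ece3242} — 5 commits.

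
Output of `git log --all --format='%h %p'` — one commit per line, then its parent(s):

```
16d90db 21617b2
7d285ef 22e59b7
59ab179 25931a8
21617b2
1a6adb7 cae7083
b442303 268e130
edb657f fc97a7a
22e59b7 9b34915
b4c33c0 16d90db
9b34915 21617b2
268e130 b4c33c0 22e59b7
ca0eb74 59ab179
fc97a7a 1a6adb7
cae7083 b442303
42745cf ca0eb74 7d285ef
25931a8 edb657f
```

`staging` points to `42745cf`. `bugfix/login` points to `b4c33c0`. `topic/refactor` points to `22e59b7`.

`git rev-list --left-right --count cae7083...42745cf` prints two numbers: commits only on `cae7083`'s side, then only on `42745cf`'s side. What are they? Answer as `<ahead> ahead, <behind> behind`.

0 ahead, 8 behind

Reachable from cae7083: {16d90db, 21617b2, 22e59b7, 268e130, 9b34915, b442303, b4c33c0, cae7083}.
Reachable from 42745cf: {16d90db, 1a6adb7, 21617b2, 22e59b7, 25931a8, 268e130, 42745cf, 59ab179, 7d285ef, 9b34915, b442303, b4c33c0, ca0eb74, cae7083, edb657f, fc97a7a}.
Only in cae7083's history (ahead): {} — 0.
Only in 42745cf's history (behind): {1a6adb7, 25931a8, 42745cf, 59ab179, 7d285ef, ca0eb74, edb657f, fc97a7a} — 8.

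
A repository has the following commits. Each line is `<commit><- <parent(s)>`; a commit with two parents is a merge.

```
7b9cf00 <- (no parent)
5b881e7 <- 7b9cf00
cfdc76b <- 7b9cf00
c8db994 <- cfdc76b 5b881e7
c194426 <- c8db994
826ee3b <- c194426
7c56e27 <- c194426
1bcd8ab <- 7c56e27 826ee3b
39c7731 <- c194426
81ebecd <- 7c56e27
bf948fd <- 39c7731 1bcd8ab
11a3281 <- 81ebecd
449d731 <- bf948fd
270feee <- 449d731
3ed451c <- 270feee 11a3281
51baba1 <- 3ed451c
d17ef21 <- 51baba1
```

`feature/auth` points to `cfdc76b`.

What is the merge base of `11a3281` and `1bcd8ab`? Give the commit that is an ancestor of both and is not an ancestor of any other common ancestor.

Ancestors of 11a3281: {11a3281, 5b881e7, 7b9cf00, 7c56e27, 81ebecd, c194426, c8db994, cfdc76b}.
Ancestors of 1bcd8ab: {1bcd8ab, 5b881e7, 7b9cf00, 7c56e27, 826ee3b, c194426, c8db994, cfdc76b}.
Common ancestors: {5b881e7, 7b9cf00, 7c56e27, c194426, c8db994, cfdc76b}.
Among these, 7c56e27 is not an ancestor of any other common ancestor — it is the merge base.

7c56e27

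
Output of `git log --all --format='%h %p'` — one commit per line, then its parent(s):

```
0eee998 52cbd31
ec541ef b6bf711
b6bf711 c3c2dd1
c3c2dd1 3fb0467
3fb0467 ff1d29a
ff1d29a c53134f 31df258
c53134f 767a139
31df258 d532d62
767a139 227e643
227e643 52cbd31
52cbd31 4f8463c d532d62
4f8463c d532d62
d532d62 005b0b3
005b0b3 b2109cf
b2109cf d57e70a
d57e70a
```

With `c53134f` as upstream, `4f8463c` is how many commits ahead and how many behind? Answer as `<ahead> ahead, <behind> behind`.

Reachable from 4f8463c: {005b0b3, 4f8463c, b2109cf, d532d62, d57e70a}.
Reachable from c53134f: {005b0b3, 227e643, 4f8463c, 52cbd31, 767a139, b2109cf, c53134f, d532d62, d57e70a}.
Only in 4f8463c's history (ahead): {} — 0.
Only in c53134f's history (behind): {227e643, 52cbd31, 767a139, c53134f} — 4.

0 ahead, 4 behind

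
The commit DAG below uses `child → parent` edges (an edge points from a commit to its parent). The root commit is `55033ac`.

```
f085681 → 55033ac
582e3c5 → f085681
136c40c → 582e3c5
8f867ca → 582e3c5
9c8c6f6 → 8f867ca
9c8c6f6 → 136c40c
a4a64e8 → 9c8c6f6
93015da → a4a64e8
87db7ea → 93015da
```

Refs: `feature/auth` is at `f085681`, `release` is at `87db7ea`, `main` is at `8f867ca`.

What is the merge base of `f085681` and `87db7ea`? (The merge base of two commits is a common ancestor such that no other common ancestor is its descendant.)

f085681

Ancestors of f085681: {55033ac, f085681}.
Ancestors of 87db7ea: {136c40c, 55033ac, 582e3c5, 87db7ea, 8f867ca, 93015da, 9c8c6f6, a4a64e8, f085681}.
Common ancestors: {55033ac, f085681}.
Among these, f085681 is not an ancestor of any other common ancestor — it is the merge base.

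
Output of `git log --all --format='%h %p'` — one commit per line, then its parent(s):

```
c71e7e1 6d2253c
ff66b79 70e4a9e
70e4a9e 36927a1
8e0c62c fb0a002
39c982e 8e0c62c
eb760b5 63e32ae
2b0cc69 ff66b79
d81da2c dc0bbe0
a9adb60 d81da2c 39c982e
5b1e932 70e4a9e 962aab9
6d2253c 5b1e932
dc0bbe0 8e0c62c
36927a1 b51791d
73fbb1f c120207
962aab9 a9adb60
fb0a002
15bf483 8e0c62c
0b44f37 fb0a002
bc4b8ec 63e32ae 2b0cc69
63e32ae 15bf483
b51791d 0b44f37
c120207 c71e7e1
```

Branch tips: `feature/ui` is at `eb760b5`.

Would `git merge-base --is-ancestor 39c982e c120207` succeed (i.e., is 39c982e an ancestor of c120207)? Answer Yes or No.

Ancestors of c120207 (commits reachable by following parents): {0b44f37, 36927a1, 39c982e, 5b1e932, 6d2253c, 70e4a9e, 8e0c62c, 962aab9, a9adb60, b51791d, c120207, c71e7e1, d81da2c, dc0bbe0, fb0a002}.
39c982e is in that set, so it is an ancestor of c120207.

Yes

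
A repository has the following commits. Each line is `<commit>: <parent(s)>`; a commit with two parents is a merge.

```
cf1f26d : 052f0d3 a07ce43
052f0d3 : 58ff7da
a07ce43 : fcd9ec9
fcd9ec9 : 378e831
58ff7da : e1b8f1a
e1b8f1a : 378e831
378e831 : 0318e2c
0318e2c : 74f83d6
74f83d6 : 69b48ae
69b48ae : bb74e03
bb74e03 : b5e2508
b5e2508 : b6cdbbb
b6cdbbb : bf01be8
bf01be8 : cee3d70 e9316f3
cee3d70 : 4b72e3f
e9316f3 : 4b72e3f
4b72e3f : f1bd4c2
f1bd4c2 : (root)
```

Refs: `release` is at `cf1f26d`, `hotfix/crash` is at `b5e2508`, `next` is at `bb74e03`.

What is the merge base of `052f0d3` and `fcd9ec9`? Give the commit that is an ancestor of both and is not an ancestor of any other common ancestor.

378e831

Ancestors of 052f0d3: {0318e2c, 052f0d3, 378e831, 4b72e3f, 58ff7da, 69b48ae, 74f83d6, b5e2508, b6cdbbb, bb74e03, bf01be8, cee3d70, e1b8f1a, e9316f3, f1bd4c2}.
Ancestors of fcd9ec9: {0318e2c, 378e831, 4b72e3f, 69b48ae, 74f83d6, b5e2508, b6cdbbb, bb74e03, bf01be8, cee3d70, e9316f3, f1bd4c2, fcd9ec9}.
Common ancestors: {0318e2c, 378e831, 4b72e3f, 69b48ae, 74f83d6, b5e2508, b6cdbbb, bb74e03, bf01be8, cee3d70, e9316f3, f1bd4c2}.
Among these, 378e831 is not an ancestor of any other common ancestor — it is the merge base.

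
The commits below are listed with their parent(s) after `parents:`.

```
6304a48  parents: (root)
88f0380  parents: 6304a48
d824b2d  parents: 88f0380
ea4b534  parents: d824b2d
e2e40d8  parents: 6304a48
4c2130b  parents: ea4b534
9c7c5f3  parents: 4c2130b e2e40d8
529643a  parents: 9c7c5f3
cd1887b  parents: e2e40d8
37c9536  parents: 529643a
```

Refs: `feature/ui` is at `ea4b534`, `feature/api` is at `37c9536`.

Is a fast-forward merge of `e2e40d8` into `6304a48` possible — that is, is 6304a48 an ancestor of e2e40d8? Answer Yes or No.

A fast-forward from 6304a48 to e2e40d8 is possible iff 6304a48 is an ancestor of e2e40d8.
Ancestors of e2e40d8: {6304a48, e2e40d8}.
6304a48 is among them, so fast-forward is possible.

Yes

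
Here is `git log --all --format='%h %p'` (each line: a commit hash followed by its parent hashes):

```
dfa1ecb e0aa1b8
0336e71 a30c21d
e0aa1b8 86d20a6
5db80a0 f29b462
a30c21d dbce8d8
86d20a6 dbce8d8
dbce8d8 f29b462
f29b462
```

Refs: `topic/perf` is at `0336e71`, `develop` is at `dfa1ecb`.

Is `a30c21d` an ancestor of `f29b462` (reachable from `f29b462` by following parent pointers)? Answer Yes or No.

Ancestors of f29b462: {f29b462}.
a30c21d is not in that set, so it is not an ancestor of f29b462.

No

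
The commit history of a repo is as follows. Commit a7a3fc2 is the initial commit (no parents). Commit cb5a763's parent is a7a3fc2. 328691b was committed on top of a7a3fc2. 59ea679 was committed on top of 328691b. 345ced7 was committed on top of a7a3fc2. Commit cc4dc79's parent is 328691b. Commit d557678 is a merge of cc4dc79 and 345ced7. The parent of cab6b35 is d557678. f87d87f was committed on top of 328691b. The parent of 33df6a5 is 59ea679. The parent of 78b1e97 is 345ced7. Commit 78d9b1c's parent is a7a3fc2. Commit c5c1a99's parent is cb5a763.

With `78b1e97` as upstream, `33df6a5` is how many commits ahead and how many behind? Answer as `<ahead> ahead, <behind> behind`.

3 ahead, 2 behind

Reachable from 33df6a5: {328691b, 33df6a5, 59ea679, a7a3fc2}.
Reachable from 78b1e97: {345ced7, 78b1e97, a7a3fc2}.
Only in 33df6a5's history (ahead): {328691b, 33df6a5, 59ea679} — 3.
Only in 78b1e97's history (behind): {345ced7, 78b1e97} — 2.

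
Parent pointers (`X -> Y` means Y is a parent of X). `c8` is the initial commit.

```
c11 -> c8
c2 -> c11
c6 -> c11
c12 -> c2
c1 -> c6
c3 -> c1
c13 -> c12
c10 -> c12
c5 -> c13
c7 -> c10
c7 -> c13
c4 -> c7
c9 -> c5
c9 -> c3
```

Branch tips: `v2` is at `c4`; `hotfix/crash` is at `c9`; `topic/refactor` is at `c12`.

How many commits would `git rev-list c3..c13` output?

Reachable from c13: {c11, c12, c13, c2, c8}.
Reachable from c3: {c1, c11, c3, c6, c8}.
In c13's history but not c3's: {c12, c13, c2} — 3 commits.

3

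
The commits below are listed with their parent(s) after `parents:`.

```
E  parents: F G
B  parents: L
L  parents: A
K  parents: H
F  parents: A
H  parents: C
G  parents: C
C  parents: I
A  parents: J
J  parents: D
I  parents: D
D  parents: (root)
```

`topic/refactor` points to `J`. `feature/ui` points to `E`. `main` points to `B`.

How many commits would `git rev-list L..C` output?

2

Reachable from C: {C, D, I}.
Reachable from L: {A, D, J, L}.
In C's history but not L's: {C, I} — 2 commits.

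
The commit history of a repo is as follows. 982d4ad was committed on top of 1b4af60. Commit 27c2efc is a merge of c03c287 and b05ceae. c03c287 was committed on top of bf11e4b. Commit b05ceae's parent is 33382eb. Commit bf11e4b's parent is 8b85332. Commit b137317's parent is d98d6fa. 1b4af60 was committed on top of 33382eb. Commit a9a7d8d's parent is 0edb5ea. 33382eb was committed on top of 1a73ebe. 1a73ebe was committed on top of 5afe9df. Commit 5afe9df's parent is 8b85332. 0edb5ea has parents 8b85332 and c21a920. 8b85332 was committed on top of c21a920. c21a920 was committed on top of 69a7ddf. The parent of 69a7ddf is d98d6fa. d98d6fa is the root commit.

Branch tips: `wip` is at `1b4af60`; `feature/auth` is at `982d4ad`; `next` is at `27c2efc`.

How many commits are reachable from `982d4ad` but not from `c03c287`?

5

Reachable from 982d4ad: {1a73ebe, 1b4af60, 33382eb, 5afe9df, 69a7ddf, 8b85332, 982d4ad, c21a920, d98d6fa}.
Reachable from c03c287: {69a7ddf, 8b85332, bf11e4b, c03c287, c21a920, d98d6fa}.
In 982d4ad's history but not c03c287's: {1a73ebe, 1b4af60, 33382eb, 5afe9df, 982d4ad} — 5 commits.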